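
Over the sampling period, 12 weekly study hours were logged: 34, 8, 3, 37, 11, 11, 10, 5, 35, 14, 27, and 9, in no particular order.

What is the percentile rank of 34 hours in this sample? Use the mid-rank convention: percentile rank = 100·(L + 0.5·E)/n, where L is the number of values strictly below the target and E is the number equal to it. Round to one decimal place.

Sorted: 3, 5, 8, 9, 10, 11, 11, 14, 27, 34, 35, 37.
Count below 34: L = 9; count equal: E = 1; n = 12.
Percentile rank = 100·(9 + 0.5·1)/12 = 100·9.5/12 = 79.17.

79.2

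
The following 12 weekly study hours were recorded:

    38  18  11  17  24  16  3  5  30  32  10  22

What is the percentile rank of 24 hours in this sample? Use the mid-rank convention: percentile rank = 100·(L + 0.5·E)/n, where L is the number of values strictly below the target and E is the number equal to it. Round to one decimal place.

70.8

Sorted: 3, 5, 10, 11, 16, 17, 18, 22, 24, 30, 32, 38.
Count below 24: L = 8; count equal: E = 1; n = 12.
Percentile rank = 100·(8 + 0.5·1)/12 = 100·8.5/12 = 70.83.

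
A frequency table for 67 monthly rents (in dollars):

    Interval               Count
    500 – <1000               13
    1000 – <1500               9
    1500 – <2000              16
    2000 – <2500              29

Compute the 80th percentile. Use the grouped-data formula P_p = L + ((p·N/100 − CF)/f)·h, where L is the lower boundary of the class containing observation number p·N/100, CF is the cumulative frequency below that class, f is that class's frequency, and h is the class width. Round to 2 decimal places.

N = 67; target position k = 80/100 · 67 = 53.6.
Cumulative frequencies: 13, 22, 38, 67.
Observation 53.6 falls in the class 2000 – <2500.
L = 2000, CF = 38, f = 29, h = 500.
P80 = 2000 + ((53.6 − 38)/29)·500 = 2000 + 268.966 = 2268.97.

2268.97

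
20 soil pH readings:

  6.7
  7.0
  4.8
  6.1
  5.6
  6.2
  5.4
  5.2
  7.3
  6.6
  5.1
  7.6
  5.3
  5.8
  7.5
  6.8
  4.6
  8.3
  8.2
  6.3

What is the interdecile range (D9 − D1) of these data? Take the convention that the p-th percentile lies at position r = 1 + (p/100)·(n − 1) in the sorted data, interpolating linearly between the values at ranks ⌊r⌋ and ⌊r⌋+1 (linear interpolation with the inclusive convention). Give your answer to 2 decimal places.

2.59

Sorted: 4.6, 4.8, 5.1, 5.2, 5.3, 5.4, 5.6, 5.8, 6.1, 6.2, 6.3, 6.6, 6.7, 6.8, 7.0, 7.3, 7.5, 7.6, 8.2, 8.3.
n = 20.
P10: r = 2.9; ranks 2–3 are 4.8, 5.1; interpolating gives 5.07.
P90: r = 18.1; ranks 18–19 are 7.6, 8.2; interpolating gives 7.66.
Difference: 7.66 − 5.07 = 2.59.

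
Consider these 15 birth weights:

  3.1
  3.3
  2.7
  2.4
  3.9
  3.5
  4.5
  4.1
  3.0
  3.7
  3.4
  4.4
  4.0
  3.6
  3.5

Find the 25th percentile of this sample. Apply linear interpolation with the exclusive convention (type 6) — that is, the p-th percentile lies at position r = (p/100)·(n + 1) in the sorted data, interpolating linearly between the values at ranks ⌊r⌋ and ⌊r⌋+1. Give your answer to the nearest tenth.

Sorted: 2.4, 2.7, 3.0, 3.1, 3.3, 3.4, 3.5, 3.5, 3.6, 3.7, 3.9, 4.0, 4.1, 4.4, 4.5.
n = 15.
r = (25/100)·(15 + 1) = 4.
r is an integer, so P25 is the value at rank 4: 3.1.

3.1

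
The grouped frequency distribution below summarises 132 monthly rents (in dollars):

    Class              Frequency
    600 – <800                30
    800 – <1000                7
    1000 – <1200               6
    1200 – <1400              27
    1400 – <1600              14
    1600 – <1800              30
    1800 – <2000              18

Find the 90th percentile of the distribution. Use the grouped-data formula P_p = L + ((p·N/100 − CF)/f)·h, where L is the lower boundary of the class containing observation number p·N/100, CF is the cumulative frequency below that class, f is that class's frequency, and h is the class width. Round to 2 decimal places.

1853.33

N = 132; target position k = 90/100 · 132 = 118.8.
Cumulative frequencies: 30, 37, 43, 70, 84, 114, 132.
Observation 118.8 falls in the class 1800 – <2000.
L = 1800, CF = 114, f = 18, h = 200.
P90 = 1800 + ((118.8 − 114)/18)·200 = 1800 + 53.3333 = 1853.33.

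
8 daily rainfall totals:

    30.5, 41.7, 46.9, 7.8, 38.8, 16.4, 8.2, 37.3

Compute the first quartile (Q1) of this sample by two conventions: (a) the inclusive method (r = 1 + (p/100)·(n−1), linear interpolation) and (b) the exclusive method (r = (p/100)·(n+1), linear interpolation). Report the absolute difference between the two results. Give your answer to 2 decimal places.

4.10

Sorted: 7.8, 8.2, 16.4, 30.5, 37.3, 38.8, 41.7, 46.9.
n = 8.
(a) r = 2.75; between ranks 2 (8.2) and 3 (16.4): 14.35.
(b) r = 2.25; between ranks 2 (8.2) and 3 (16.4): 10.25.
|14.35 − 10.25| = 4.1.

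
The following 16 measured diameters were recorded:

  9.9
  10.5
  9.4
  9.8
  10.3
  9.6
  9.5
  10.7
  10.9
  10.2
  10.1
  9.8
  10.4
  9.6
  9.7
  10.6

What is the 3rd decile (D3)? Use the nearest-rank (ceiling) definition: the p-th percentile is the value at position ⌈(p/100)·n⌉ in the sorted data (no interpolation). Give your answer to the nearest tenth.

Sorted: 9.4, 9.5, 9.6, 9.6, 9.7, 9.8, 9.8, 9.9, 10.1, 10.2, 10.3, 10.4, 10.5, 10.6, 10.7, 10.9.
n = 16.
Position = ⌈30/100 · 16⌉ = ⌈4.8⌉ = 5.
The value at rank 5 is 9.7.

9.7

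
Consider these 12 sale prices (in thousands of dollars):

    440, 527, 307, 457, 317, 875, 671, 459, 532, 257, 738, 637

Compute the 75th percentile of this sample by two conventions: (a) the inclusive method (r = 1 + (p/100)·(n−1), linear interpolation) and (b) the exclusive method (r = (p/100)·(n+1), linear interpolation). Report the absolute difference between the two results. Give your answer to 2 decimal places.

17.00

Sorted: 257, 307, 317, 440, 457, 459, 527, 532, 637, 671, 738, 875.
n = 12.
(a) r = 9.25; between ranks 9 (637) and 10 (671): 645.5.
(b) r = 9.75; between ranks 9 (637) and 10 (671): 662.5.
|645.5 − 662.5| = 17.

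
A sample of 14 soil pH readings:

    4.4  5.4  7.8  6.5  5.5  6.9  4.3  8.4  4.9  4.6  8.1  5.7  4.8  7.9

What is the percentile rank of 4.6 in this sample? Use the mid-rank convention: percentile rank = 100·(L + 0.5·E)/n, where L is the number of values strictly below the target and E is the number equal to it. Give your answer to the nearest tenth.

Sorted: 4.3, 4.4, 4.6, 4.8, 4.9, 5.4, 5.5, 5.7, 6.5, 6.9, 7.8, 7.9, 8.1, 8.4.
Count below 4.6: L = 2; count equal: E = 1; n = 14.
Percentile rank = 100·(2 + 0.5·1)/14 = 100·2.5/14 = 17.86.

17.9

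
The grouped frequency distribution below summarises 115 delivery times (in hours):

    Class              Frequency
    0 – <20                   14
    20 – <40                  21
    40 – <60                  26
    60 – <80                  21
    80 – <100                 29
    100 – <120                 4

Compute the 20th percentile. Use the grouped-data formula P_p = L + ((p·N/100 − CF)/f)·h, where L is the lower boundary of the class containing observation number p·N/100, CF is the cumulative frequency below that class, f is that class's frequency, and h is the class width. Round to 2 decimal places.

28.57

N = 115; target position k = 20/100 · 115 = 23.
Cumulative frequencies: 14, 35, 61, 82, 111, 115.
Observation 23 falls in the class 20 – <40.
L = 20, CF = 14, f = 21, h = 20.
P20 = 20 + ((23 − 14)/21)·20 = 20 + 8.57143 = 28.5714.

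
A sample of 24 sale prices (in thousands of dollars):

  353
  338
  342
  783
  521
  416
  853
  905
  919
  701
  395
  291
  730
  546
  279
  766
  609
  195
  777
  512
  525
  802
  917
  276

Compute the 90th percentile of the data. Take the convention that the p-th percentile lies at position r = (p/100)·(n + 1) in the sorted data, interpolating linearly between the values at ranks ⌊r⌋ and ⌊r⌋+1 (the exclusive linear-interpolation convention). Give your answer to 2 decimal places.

911.00

Sorted: 195, 276, 279, 291, 338, 342, 353, 395, 416, 512, 521, 525, 546, 609, 701, 730, 766, 777, 783, 802, 853, 905, 917, 919.
n = 24.
r = (90/100)·(24 + 1) = 22.5.
Rank 22 is 905 and rank 23 is 917.
Interpolate: 905 + 0.5·(917 − 905) = 905 + 0.5·12 = 911.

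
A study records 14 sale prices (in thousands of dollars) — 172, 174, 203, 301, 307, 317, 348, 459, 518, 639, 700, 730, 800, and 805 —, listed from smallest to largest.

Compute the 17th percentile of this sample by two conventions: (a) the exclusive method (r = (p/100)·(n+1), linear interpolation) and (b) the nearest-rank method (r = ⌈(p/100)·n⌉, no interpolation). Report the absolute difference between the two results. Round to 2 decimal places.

n = 14.
(a) r = 2.55; between ranks 2 (174) and 3 (203): 189.95.
(b) the nearest-rank method: rank 3 → 203.
|189.95 − 203| = 13.05.

13.05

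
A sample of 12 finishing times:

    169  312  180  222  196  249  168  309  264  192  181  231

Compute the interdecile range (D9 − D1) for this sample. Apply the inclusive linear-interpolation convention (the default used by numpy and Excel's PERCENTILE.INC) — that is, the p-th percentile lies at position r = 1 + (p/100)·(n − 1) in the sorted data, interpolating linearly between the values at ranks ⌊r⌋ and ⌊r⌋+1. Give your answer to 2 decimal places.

Sorted: 168, 169, 180, 181, 192, 196, 222, 231, 249, 264, 309, 312.
n = 12.
P10: r = 2.1; ranks 2–3 are 169, 180; interpolating gives 170.1.
P90: r = 10.9; ranks 10–11 are 264, 309; interpolating gives 304.5.
Difference: 304.5 − 170.1 = 134.4.

134.40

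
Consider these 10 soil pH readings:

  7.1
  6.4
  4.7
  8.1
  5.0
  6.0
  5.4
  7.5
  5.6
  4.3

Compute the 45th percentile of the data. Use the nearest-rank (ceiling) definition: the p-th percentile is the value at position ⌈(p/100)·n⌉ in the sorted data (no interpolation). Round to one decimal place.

Sorted: 4.3, 4.7, 5.0, 5.4, 5.6, 6.0, 6.4, 7.1, 7.5, 8.1.
n = 10.
Position = ⌈45/100 · 10⌉ = ⌈4.5⌉ = 5.
The value at rank 5 is 5.6.

5.6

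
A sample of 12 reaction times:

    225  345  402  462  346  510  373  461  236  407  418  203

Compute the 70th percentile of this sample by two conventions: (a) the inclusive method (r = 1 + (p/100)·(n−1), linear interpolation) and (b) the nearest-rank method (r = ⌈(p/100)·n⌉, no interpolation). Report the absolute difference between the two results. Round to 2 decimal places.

Sorted: 203, 225, 236, 345, 346, 373, 402, 407, 418, 461, 462, 510.
n = 12.
(a) r = 8.7; between ranks 8 (407) and 9 (418): 414.7.
(b) the nearest-rank method: rank 9 → 418.
|414.7 − 418| = 3.3.

3.30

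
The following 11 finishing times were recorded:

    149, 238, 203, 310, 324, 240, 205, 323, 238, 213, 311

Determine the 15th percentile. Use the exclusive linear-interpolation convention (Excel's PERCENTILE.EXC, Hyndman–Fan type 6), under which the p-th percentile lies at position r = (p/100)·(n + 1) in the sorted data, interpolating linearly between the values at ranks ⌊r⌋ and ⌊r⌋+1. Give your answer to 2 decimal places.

192.20

Sorted: 149, 203, 205, 213, 238, 238, 240, 310, 311, 323, 324.
n = 11.
r = (15/100)·(11 + 1) = 1.8.
Rank 1 is 149 and rank 2 is 203.
Interpolate: 149 + 0.8·(203 − 149) = 149 + 0.8·54 = 192.2.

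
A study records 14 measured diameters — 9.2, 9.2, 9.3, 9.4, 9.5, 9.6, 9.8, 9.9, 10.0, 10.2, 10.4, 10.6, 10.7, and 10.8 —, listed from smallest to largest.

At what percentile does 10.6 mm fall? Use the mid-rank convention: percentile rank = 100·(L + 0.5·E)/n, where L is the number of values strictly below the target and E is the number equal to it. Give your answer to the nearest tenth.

82.1

Count below 10.6: L = 11; count equal: E = 1; n = 14.
Percentile rank = 100·(11 + 0.5·1)/14 = 100·11.5/14 = 82.14.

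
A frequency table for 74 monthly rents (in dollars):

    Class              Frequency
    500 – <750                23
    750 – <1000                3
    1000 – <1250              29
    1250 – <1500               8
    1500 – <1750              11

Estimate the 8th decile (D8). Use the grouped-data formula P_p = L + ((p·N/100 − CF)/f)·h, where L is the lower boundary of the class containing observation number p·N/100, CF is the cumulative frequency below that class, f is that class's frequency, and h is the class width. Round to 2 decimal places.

1381.25

N = 74; target position k = 80/100 · 74 = 59.2.
Cumulative frequencies: 23, 26, 55, 63, 74.
Observation 59.2 falls in the class 1250 – <1500.
L = 1250, CF = 55, f = 8, h = 250.
P80 = 1250 + ((59.2 − 55)/8)·250 = 1250 + 131.25 = 1381.25.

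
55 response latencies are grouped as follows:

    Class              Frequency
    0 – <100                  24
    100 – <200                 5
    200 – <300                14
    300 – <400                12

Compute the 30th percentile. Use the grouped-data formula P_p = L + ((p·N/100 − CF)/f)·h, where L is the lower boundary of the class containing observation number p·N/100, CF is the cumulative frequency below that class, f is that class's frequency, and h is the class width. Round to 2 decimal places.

68.75

N = 55; target position k = 30/100 · 55 = 16.5.
Cumulative frequencies: 24, 29, 43, 55.
Observation 16.5 falls in the class 0 – <100.
L = 0, CF = 0, f = 24, h = 100.
P30 = 0 + ((16.5 − 0)/24)·100 = 0 + 68.75 = 68.75.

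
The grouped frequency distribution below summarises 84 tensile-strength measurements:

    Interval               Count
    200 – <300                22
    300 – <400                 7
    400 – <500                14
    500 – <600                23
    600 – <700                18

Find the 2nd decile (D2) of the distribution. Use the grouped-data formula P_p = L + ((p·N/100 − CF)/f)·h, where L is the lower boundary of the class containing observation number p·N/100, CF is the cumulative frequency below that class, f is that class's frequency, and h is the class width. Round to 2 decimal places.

N = 84; target position k = 20/100 · 84 = 16.8.
Cumulative frequencies: 22, 29, 43, 66, 84.
Observation 16.8 falls in the class 200 – <300.
L = 200, CF = 0, f = 22, h = 100.
P20 = 200 + ((16.8 − 0)/22)·100 = 200 + 76.3636 = 276.364.

276.36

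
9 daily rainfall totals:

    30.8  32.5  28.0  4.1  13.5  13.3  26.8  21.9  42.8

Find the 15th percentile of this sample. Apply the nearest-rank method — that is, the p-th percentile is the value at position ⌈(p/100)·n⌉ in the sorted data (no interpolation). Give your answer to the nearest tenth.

13.3

Sorted: 4.1, 13.3, 13.5, 21.9, 26.8, 28.0, 30.8, 32.5, 42.8.
n = 9.
Position = ⌈15/100 · 9⌉ = ⌈1.35⌉ = 2.
The value at rank 2 is 13.3.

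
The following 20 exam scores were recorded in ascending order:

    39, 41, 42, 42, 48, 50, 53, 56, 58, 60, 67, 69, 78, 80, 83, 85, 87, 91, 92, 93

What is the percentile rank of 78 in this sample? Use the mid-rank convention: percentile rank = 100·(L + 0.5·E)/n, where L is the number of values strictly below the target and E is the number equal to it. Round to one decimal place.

Count below 78: L = 12; count equal: E = 1; n = 20.
Percentile rank = 100·(12 + 0.5·1)/20 = 100·12.5/20 = 62.5.

62.5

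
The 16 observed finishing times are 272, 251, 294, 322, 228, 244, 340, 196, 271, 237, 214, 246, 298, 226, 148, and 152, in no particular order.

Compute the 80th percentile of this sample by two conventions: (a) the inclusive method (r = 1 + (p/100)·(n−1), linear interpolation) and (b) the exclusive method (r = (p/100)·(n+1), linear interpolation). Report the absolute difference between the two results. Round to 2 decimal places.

Sorted: 148, 152, 196, 214, 226, 228, 237, 244, 246, 251, 271, 272, 294, 298, 322, 340.
n = 16.
(a) r = 13 → value at rank 13 = 294.
(b) r = 13.6; between ranks 13 (294) and 14 (298): 296.4.
|294 − 296.4| = 2.4.

2.40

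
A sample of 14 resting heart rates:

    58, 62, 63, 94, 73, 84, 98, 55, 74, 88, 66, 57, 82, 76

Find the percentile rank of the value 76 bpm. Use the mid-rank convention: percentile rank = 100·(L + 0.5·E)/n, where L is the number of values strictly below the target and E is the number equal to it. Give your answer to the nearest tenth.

60.7

Sorted: 55, 57, 58, 62, 63, 66, 73, 74, 76, 82, 84, 88, 94, 98.
Count below 76: L = 8; count equal: E = 1; n = 14.
Percentile rank = 100·(8 + 0.5·1)/14 = 100·8.5/14 = 60.71.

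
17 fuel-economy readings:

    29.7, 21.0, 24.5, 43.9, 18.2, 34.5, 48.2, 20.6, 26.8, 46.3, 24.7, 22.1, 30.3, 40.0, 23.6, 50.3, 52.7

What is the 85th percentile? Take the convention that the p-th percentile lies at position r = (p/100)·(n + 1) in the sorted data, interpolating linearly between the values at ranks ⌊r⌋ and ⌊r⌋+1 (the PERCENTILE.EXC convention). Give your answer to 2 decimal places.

48.83

Sorted: 18.2, 20.6, 21.0, 22.1, 23.6, 24.5, 24.7, 26.8, 29.7, 30.3, 34.5, 40.0, 43.9, 46.3, 48.2, 50.3, 52.7.
n = 17.
r = (85/100)·(17 + 1) = 15.3.
Rank 15 is 48.2 and rank 16 is 50.3.
Interpolate: 48.2 + 0.3·(50.3 − 48.2) = 48.2 + 0.3·2.1 = 48.83.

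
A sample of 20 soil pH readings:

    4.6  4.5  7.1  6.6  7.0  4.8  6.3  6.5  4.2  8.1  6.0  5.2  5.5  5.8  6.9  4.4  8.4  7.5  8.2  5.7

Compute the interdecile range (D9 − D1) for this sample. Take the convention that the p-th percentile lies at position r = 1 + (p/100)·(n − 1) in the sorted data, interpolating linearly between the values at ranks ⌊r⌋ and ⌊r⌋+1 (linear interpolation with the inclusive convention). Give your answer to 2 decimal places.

Sorted: 4.2, 4.4, 4.5, 4.6, 4.8, 5.2, 5.5, 5.7, 5.8, 6.0, 6.3, 6.5, 6.6, 6.9, 7.0, 7.1, 7.5, 8.1, 8.2, 8.4.
n = 20.
P10: r = 2.9; ranks 2–3 are 4.4, 4.5; interpolating gives 4.49.
P90: r = 18.1; ranks 18–19 are 8.1, 8.2; interpolating gives 8.11.
Difference: 8.11 − 4.49 = 3.62.

3.62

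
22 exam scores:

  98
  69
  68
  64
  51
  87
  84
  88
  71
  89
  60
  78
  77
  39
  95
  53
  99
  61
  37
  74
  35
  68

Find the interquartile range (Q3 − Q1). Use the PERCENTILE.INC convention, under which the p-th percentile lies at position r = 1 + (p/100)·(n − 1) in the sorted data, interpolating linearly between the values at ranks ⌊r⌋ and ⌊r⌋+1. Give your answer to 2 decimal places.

Sorted: 35, 37, 39, 51, 53, 60, 61, 64, 68, 68, 69, 71, 74, 77, 78, 84, 87, 88, 89, 95, 98, 99.
n = 22.
P25: r = 6.25; ranks 6–7 are 60, 61; interpolating gives 60.25.
P75: r = 16.75; ranks 16–17 are 84, 87; interpolating gives 86.25.
Difference: 86.25 − 60.25 = 26.

26.00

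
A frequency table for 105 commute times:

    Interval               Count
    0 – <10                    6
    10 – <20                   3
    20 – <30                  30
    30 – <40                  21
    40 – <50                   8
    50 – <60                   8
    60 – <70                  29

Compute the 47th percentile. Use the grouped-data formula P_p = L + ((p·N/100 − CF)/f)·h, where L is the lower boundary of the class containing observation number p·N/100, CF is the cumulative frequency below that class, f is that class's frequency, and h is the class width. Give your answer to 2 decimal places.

34.93

N = 105; target position k = 47/100 · 105 = 49.35.
Cumulative frequencies: 6, 9, 39, 60, 68, 76, 105.
Observation 49.35 falls in the class 30 – <40.
L = 30, CF = 39, f = 21, h = 10.
P47 = 30 + ((49.35 − 39)/21)·10 = 30 + 4.92857 = 34.9286.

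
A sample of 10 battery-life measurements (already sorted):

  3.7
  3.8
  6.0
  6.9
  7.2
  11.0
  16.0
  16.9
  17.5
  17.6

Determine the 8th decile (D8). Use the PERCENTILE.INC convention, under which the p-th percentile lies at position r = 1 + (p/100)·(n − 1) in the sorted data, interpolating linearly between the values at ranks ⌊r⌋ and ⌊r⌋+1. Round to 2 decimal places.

n = 10.
r = 1 + (80/100)·(10 − 1) = 1 + 7.2 = 8.2.
Rank 8 is 16.9 and rank 9 is 17.5.
Interpolate: 16.9 + 0.2·(17.5 − 16.9) = 16.9 + 0.2·0.6 = 17.02.

17.02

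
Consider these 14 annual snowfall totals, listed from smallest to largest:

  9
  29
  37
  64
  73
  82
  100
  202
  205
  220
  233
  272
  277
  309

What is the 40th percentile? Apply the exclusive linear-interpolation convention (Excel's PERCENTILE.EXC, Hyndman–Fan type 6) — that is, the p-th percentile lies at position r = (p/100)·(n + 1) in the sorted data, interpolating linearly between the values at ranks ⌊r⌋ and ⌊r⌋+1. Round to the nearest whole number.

82

n = 14.
r = (40/100)·(14 + 1) = 6.
r is an integer, so P40 is the value at rank 6: 82.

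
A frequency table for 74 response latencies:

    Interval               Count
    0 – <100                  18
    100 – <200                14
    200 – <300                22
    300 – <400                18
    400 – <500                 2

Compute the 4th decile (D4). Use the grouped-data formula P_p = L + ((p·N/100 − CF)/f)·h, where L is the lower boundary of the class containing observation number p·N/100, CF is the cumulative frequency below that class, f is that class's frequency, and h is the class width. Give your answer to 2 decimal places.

N = 74; target position k = 40/100 · 74 = 29.6.
Cumulative frequencies: 18, 32, 54, 72, 74.
Observation 29.6 falls in the class 100 – <200.
L = 100, CF = 18, f = 14, h = 100.
P40 = 100 + ((29.6 − 18)/14)·100 = 100 + 82.8571 = 182.857.

182.86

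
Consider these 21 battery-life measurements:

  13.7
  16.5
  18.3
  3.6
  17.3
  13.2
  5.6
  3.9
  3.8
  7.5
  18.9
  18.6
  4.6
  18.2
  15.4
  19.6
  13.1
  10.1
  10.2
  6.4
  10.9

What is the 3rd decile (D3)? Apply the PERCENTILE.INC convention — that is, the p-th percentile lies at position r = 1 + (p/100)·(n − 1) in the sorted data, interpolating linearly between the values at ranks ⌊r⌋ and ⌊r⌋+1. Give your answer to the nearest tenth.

7.5

Sorted: 3.6, 3.8, 3.9, 4.6, 5.6, 6.4, 7.5, 10.1, 10.2, 10.9, 13.1, 13.2, 13.7, 15.4, 16.5, 17.3, 18.2, 18.3, 18.6, 18.9, 19.6.
n = 21.
r = 1 + (30/100)·(21 − 1) = 1 + 6 = 7.
r is an integer, so P30 is the value at rank 7: 7.5.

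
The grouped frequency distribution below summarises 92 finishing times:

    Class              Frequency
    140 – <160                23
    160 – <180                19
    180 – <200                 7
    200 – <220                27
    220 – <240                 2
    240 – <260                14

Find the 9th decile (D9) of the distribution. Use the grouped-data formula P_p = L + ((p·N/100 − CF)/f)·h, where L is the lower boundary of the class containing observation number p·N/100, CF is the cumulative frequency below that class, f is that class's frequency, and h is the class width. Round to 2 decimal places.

N = 92; target position k = 90/100 · 92 = 82.8.
Cumulative frequencies: 23, 42, 49, 76, 78, 92.
Observation 82.8 falls in the class 240 – <260.
L = 240, CF = 78, f = 14, h = 20.
P90 = 240 + ((82.8 − 78)/14)·20 = 240 + 6.85714 = 246.857.

246.86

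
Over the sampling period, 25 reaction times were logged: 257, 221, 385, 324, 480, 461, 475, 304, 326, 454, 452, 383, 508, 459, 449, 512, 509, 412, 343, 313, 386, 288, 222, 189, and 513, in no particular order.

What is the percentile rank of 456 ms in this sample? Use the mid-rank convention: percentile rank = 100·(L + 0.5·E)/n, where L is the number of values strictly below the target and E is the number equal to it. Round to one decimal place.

Sorted: 189, 221, 222, 257, 288, 304, 313, 324, 326, 343, 383, 385, 386, 412, 449, 452, 454, 459, 461, 475, 480, 508, 509, 512, 513.
Count below 456: L = 17; count equal: E = 0; n = 25.
Percentile rank = 100·(17 + 0.5·0)/25 = 100·17/25 = 68.

68.0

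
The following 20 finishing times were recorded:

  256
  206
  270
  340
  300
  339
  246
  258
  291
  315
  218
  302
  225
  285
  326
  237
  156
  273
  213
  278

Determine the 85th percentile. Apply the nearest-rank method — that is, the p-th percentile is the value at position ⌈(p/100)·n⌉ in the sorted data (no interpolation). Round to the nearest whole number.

Sorted: 156, 206, 213, 218, 225, 237, 246, 256, 258, 270, 273, 278, 285, 291, 300, 302, 315, 326, 339, 340.
n = 20.
Position = ⌈85/100 · 20⌉ = ⌈17⌉ = 17.
The value at rank 17 is 315.

315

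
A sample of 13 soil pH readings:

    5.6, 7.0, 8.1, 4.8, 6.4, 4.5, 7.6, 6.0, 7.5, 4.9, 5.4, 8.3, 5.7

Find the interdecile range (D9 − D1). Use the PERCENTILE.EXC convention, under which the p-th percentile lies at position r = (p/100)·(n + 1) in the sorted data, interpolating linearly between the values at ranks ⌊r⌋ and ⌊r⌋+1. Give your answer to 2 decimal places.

Sorted: 4.5, 4.8, 4.9, 5.4, 5.6, 5.7, 6.0, 6.4, 7.0, 7.5, 7.6, 8.1, 8.3.
n = 13.
P10: r = 1.4; ranks 1–2 are 4.5, 4.8; interpolating gives 4.62.
P90: r = 12.6; ranks 12–13 are 8.1, 8.3; interpolating gives 8.22.
Difference: 8.22 − 4.62 = 3.6.

3.60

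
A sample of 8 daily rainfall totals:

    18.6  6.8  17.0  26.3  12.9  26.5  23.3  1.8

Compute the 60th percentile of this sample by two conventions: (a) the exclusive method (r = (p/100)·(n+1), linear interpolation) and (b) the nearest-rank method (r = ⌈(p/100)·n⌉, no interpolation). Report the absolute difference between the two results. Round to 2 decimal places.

Sorted: 1.8, 6.8, 12.9, 17.0, 18.6, 23.3, 26.3, 26.5.
n = 8.
(a) r = 5.4; between ranks 5 (18.6) and 6 (23.3): 20.48.
(b) the nearest-rank method: rank 5 → 18.6.
|20.48 − 18.6| = 1.88.

1.88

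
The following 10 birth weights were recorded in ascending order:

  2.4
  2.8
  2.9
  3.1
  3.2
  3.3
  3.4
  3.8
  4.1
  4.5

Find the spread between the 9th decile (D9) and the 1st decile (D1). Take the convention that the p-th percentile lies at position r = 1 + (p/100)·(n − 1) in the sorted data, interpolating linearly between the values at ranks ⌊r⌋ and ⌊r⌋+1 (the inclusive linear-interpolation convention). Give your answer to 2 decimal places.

1.38

n = 10.
P10: r = 1.9; ranks 1–2 are 2.4, 2.8; interpolating gives 2.76.
P90: r = 9.1; ranks 9–10 are 4.1, 4.5; interpolating gives 4.14.
Difference: 4.14 − 2.76 = 1.38.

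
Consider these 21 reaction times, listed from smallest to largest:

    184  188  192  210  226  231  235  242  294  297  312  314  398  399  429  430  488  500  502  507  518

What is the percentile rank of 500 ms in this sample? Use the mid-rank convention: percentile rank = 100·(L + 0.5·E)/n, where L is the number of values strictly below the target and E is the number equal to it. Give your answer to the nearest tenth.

Count below 500: L = 17; count equal: E = 1; n = 21.
Percentile rank = 100·(17 + 0.5·1)/21 = 100·17.5/21 = 83.33.

83.3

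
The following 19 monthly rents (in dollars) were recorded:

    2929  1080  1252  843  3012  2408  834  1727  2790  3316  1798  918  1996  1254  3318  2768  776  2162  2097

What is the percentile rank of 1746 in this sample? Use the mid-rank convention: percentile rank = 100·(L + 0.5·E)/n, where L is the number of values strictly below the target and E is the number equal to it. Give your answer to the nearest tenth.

Sorted: 776, 834, 843, 918, 1080, 1252, 1254, 1727, 1798, 1996, 2097, 2162, 2408, 2768, 2790, 2929, 3012, 3316, 3318.
Count below 1746: L = 8; count equal: E = 0; n = 19.
Percentile rank = 100·(8 + 0.5·0)/19 = 100·8/19 = 42.11.

42.1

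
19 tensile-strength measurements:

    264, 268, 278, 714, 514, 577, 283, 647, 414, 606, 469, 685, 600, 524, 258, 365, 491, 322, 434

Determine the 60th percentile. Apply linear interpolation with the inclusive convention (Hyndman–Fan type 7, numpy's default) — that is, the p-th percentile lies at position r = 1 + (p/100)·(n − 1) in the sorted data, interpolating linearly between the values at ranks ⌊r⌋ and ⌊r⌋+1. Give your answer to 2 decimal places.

509.40

Sorted: 258, 264, 268, 278, 283, 322, 365, 414, 434, 469, 491, 514, 524, 577, 600, 606, 647, 685, 714.
n = 19.
r = 1 + (60/100)·(19 − 1) = 1 + 10.8 = 11.8.
Rank 11 is 491 and rank 12 is 514.
Interpolate: 491 + 0.8·(514 − 491) = 491 + 0.8·23 = 509.4.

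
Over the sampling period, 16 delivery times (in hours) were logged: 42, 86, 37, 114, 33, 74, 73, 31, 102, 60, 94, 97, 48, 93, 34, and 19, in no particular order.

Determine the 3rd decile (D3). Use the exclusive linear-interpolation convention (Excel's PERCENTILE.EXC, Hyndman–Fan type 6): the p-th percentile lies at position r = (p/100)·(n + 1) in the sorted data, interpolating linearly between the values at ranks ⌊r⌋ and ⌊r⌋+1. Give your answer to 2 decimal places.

37.50

Sorted: 19, 31, 33, 34, 37, 42, 48, 60, 73, 74, 86, 93, 94, 97, 102, 114.
n = 16.
r = (30/100)·(16 + 1) = 5.1.
Rank 5 is 37 and rank 6 is 42.
Interpolate: 37 + 0.1·(42 − 37) = 37 + 0.1·5 = 37.5.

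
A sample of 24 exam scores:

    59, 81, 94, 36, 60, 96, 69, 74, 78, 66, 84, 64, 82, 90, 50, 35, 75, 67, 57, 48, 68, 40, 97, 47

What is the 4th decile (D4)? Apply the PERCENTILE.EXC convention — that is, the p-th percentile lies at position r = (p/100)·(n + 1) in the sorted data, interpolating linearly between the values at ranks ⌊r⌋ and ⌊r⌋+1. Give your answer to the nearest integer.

64

Sorted: 35, 36, 40, 47, 48, 50, 57, 59, 60, 64, 66, 67, 68, 69, 74, 75, 78, 81, 82, 84, 90, 94, 96, 97.
n = 24.
r = (40/100)·(24 + 1) = 10.
r is an integer, so P40 is the value at rank 10: 64.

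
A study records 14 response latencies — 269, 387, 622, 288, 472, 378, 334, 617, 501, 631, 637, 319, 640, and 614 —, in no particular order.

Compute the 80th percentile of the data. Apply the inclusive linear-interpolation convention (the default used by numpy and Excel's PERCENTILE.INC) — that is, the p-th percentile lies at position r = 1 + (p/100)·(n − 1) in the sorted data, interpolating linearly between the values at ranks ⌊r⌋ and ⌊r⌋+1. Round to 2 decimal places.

Sorted: 269, 288, 319, 334, 378, 387, 472, 501, 614, 617, 622, 631, 637, 640.
n = 14.
r = 1 + (80/100)·(14 − 1) = 1 + 10.4 = 11.4.
Rank 11 is 622 and rank 12 is 631.
Interpolate: 622 + 0.4·(631 − 622) = 622 + 0.4·9 = 625.6.

625.60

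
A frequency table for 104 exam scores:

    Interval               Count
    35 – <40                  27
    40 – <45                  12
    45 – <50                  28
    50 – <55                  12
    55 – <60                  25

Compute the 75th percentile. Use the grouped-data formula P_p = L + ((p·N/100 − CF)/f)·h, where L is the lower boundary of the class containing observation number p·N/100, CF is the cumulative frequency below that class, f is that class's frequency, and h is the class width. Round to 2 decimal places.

N = 104; target position k = 75/100 · 104 = 78.
Cumulative frequencies: 27, 39, 67, 79, 104.
Observation 78 falls in the class 50 – <55.
L = 50, CF = 67, f = 12, h = 5.
P75 = 50 + ((78 − 67)/12)·5 = 50 + 4.58333 = 54.5833.

54.58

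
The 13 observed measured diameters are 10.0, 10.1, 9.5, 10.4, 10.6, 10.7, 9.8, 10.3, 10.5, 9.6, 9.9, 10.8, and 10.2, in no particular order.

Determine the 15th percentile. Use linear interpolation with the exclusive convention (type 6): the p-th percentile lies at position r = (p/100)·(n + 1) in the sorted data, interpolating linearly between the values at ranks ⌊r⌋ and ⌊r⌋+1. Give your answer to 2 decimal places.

9.62

Sorted: 9.5, 9.6, 9.8, 9.9, 10.0, 10.1, 10.2, 10.3, 10.4, 10.5, 10.6, 10.7, 10.8.
n = 13.
r = (15/100)·(13 + 1) = 2.1.
Rank 2 is 9.6 and rank 3 is 9.8.
Interpolate: 9.6 + 0.1·(9.8 − 9.6) = 9.6 + 0.1·0.2 = 9.62.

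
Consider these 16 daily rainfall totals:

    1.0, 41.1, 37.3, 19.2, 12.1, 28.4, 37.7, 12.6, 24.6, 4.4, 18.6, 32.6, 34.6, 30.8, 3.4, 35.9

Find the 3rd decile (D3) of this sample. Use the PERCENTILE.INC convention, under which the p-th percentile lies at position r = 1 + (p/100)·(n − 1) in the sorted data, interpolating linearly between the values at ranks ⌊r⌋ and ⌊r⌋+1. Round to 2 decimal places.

15.60

Sorted: 1.0, 3.4, 4.4, 12.1, 12.6, 18.6, 19.2, 24.6, 28.4, 30.8, 32.6, 34.6, 35.9, 37.3, 37.7, 41.1.
n = 16.
r = 1 + (30/100)·(16 − 1) = 1 + 4.5 = 5.5.
Rank 5 is 12.6 and rank 6 is 18.6.
Interpolate: 12.6 + 0.5·(18.6 − 12.6) = 12.6 + 0.5·6 = 15.6.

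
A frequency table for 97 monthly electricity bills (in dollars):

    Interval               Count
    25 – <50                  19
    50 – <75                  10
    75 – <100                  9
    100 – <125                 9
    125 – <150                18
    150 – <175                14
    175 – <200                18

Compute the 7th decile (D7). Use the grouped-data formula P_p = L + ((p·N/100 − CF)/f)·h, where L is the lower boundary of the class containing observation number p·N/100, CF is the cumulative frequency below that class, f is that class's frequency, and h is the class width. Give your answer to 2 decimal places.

155.18

N = 97; target position k = 70/100 · 97 = 67.9.
Cumulative frequencies: 19, 29, 38, 47, 65, 79, 97.
Observation 67.9 falls in the class 150 – <175.
L = 150, CF = 65, f = 14, h = 25.
P70 = 150 + ((67.9 − 65)/14)·25 = 150 + 5.17857 = 155.179.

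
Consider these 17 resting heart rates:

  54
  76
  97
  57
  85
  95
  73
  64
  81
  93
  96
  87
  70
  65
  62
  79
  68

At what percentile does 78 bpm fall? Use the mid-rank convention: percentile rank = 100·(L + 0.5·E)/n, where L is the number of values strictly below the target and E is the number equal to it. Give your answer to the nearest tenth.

Sorted: 54, 57, 62, 64, 65, 68, 70, 73, 76, 79, 81, 85, 87, 93, 95, 96, 97.
Count below 78: L = 9; count equal: E = 0; n = 17.
Percentile rank = 100·(9 + 0.5·0)/17 = 100·9/17 = 52.94.

52.9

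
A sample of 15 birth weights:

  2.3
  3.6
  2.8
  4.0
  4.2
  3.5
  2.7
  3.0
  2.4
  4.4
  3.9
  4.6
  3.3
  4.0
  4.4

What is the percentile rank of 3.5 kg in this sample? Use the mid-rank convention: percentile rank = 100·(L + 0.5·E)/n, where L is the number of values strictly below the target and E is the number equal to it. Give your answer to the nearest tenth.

Sorted: 2.3, 2.4, 2.7, 2.8, 3.0, 3.3, 3.5, 3.6, 3.9, 4.0, 4.0, 4.2, 4.4, 4.4, 4.6.
Count below 3.5: L = 6; count equal: E = 1; n = 15.
Percentile rank = 100·(6 + 0.5·1)/15 = 100·6.5/15 = 43.33.

43.3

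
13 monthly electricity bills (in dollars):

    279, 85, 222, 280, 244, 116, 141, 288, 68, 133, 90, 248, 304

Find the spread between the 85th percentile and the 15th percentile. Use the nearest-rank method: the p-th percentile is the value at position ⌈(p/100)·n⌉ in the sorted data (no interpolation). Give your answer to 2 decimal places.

Sorted: 68, 85, 90, 116, 133, 141, 222, 244, 248, 279, 280, 288, 304.
n = 13.
P15: rank ⌈15/100·13⌉ = 2 → 85.
P85: rank ⌈85/100·13⌉ = 12 → 288.
Difference: 288 − 85 = 203.

203.00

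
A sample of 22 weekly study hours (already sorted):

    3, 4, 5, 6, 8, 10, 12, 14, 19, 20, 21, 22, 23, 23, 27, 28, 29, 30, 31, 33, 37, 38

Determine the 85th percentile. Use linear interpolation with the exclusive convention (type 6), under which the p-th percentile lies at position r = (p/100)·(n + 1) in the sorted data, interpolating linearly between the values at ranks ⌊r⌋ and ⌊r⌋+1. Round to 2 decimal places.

n = 22.
r = (85/100)·(22 + 1) = 19.55.
Rank 19 is 31 and rank 20 is 33.
Interpolate: 31 + 0.55·(33 − 31) = 31 + 0.55·2 = 32.1.

32.10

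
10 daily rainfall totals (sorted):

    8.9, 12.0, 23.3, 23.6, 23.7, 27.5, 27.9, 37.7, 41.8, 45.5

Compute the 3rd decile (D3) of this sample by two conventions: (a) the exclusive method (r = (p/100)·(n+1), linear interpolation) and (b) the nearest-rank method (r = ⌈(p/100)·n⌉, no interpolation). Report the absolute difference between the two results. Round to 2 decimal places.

n = 10.
(a) r = 3.3; between ranks 3 (23.3) and 4 (23.6): 23.39.
(b) the nearest-rank method: rank 3 → 23.3.
|23.39 − 23.3| = 0.09.

0.09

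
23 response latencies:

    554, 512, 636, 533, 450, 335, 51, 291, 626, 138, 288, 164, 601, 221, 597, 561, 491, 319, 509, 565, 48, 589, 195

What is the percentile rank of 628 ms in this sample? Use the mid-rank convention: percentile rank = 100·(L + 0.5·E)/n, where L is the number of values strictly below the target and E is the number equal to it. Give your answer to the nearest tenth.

Sorted: 48, 51, 138, 164, 195, 221, 288, 291, 319, 335, 450, 491, 509, 512, 533, 554, 561, 565, 589, 597, 601, 626, 636.
Count below 628: L = 22; count equal: E = 0; n = 23.
Percentile rank = 100·(22 + 0.5·0)/23 = 100·22/23 = 95.65.

95.7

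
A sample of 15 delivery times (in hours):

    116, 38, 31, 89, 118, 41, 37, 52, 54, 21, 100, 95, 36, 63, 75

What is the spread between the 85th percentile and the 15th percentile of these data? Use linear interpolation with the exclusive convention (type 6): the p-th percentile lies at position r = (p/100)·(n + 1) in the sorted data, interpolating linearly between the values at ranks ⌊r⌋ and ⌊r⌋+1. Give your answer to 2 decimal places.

76.60

Sorted: 21, 31, 36, 37, 38, 41, 52, 54, 63, 75, 89, 95, 100, 116, 118.
n = 15.
P15: r = 2.4; ranks 2–3 are 31, 36; interpolating gives 33.
P85: r = 13.6; ranks 13–14 are 100, 116; interpolating gives 109.6.
Difference: 109.6 − 33 = 76.6.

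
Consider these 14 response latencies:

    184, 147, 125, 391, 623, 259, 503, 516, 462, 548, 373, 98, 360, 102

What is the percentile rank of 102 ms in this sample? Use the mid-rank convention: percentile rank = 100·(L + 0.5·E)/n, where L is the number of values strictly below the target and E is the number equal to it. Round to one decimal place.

10.7

Sorted: 98, 102, 125, 147, 184, 259, 360, 373, 391, 462, 503, 516, 548, 623.
Count below 102: L = 1; count equal: E = 1; n = 14.
Percentile rank = 100·(1 + 0.5·1)/14 = 100·1.5/14 = 10.71.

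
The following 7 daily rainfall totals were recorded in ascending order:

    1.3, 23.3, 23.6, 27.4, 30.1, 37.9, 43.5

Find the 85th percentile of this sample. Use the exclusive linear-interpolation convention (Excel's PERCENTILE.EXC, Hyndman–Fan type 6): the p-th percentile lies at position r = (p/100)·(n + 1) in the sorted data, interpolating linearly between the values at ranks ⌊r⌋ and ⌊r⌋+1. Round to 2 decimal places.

n = 7.
r = (85/100)·(7 + 1) = 6.8.
Rank 6 is 37.9 and rank 7 is 43.5.
Interpolate: 37.9 + 0.8·(43.5 − 37.9) = 37.9 + 0.8·5.6 = 42.38.

42.38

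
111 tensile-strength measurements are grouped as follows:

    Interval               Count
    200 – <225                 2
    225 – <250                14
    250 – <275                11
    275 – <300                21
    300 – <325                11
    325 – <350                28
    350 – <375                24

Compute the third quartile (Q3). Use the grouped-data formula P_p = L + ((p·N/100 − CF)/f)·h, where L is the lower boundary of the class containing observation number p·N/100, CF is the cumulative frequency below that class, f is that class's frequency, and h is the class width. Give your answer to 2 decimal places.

346.65

N = 111; target position k = 75/100 · 111 = 83.25.
Cumulative frequencies: 2, 16, 27, 48, 59, 87, 111.
Observation 83.25 falls in the class 325 – <350.
L = 325, CF = 59, f = 28, h = 25.
P75 = 325 + ((83.25 − 59)/28)·25 = 325 + 21.6518 = 346.652.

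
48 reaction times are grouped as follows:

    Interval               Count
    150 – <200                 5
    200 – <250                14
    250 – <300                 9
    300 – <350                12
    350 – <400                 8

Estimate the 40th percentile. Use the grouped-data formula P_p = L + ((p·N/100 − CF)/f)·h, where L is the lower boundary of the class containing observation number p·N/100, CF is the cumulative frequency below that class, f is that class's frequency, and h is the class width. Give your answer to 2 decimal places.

251.11

N = 48; target position k = 40/100 · 48 = 19.2.
Cumulative frequencies: 5, 19, 28, 40, 48.
Observation 19.2 falls in the class 250 – <300.
L = 250, CF = 19, f = 9, h = 50.
P40 = 250 + ((19.2 − 19)/9)·50 = 250 + 1.11111 = 251.111.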